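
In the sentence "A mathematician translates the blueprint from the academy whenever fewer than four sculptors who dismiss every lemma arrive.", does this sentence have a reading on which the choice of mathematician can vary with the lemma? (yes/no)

No

This is the *every lemma* > *a mathematician* reading.
*every lemma* is embedded in the relative clause *who dismiss every lemma*, which is itself inside the adjunct *whenever fewer than four sculptors who dismiss every lemma arrive*.
Both the relative clause and the enclosing adjunct are scope islands; QR cannot cross either.
*every lemma* is confined to the island and cannot take scope over *a mathematician*.
(Only the surface reading survives: one fixed mathematician with respect to all the relevant lemmas.)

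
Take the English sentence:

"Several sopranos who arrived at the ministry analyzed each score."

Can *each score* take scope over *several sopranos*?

Yes

Although the sentence contains a relative clause (*who arrived at the ministry*), *each score* is outside it, in the matrix VP.
QR within a single clause is free, so the lower quantifier may take scope over the higher one.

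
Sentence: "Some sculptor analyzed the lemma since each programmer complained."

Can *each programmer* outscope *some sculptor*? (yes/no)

No

*each programmer* is embedded in the adjunct clause *since each programmer complained*.
The adjunct-island constraint bars QR out of an adverbial clause.
So the wide-scope reading for *each programmer* is blocked.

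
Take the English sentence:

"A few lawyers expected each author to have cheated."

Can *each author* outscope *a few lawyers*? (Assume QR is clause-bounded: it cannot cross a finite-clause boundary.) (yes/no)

*each author* is an ECM subject; ECM complements are not islands, and the embedded quantifier may take matrix scope.
No island intervenes, so both surface and inverse scope are derivable.

Yes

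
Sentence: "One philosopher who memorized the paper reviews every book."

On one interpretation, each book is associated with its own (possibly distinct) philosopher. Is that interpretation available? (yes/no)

Yes

This is the *every book* > *one philosopher* reading.
The RC *who memorized the paper* is an island, but *every book* is not inside it — it is the matrix object, a clausemate of *one philosopher*.
Since no island is crossed, the inverse ordering is licensed alongside surface scope.
Both orderings are possible: *one philosopher* > *every book* and *every book* > *one philosopher*.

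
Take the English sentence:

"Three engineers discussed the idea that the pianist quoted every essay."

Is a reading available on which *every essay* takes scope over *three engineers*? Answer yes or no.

No

*every essay* occurs within the complex NP *the idea that the pianist quoted every essay*.
The complex NP is opaque for QR — the quantifier is frozen inside the noun's complement.
So *every essay* cannot raise high enough to outscope *three engineers*; only the surface ordering *three engineers* > *every essay* is available.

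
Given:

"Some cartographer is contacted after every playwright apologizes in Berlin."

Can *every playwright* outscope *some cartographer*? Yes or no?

*every playwright* is embedded in the adjunct clause *after every playwright apologizes in Berlin*.
Adjuncts are opaque for quantifier raising; a quantifier in an adjunct stays inside it.
Hence only narrow scope for *every playwright* (under *some cartographer*) survives.
(Only the surface reading survives: one fixed cartographer with respect to all the relevant playwrights.)

No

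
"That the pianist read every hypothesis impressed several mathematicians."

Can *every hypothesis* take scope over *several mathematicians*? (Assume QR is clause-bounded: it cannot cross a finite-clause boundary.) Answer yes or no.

*every hypothesis* is embedded in the sentential subject *that the pianist read every hypothesis*.
Sentential subjects are islands: a quantifier inside the subject clause cannot raise over the matrix predicate.
There is no licit LF on which *every hypothesis* c-commands *several mathematicians*.

No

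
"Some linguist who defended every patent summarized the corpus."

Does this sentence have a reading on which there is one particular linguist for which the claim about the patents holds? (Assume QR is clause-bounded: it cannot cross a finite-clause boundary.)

This is the *some linguist* > *every patent* reading.
Nothing needs to raise for *some linguist* > *every patent*, so no island constraint is at stake.

Yes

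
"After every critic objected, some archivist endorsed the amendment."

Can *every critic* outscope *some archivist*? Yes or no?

*every critic* is embedded in the adjunct clause *after every critic objected*.
Adjunct clauses are scope islands: a quantifier inside an adjunct cannot raise into the matrix clause.
*every critic* is confined to the island and cannot take scope over *some archivist*.

No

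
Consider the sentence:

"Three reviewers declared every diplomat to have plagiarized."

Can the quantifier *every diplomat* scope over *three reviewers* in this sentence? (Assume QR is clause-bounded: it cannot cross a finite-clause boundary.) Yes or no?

*every diplomat* is the subject of an ECM infinitive — the infinitival complement of an ECM verb is not a scope island, so *every diplomat* can raise into the matrix clause.
With no island boundary between them, the object can take inverse scope over the subject via ordinary QR within the clause.

Yes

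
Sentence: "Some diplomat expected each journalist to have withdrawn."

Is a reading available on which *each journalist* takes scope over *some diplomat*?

The ECM infinitive is scope-transparent — *each journalist* is free to raise above *some diplomat*.
Clause-internal QR can adjoin the lower DP above the subject, yielding the inverse reading.
The sentence is scopally ambiguous between *some diplomat* > *each journalist* and *each journalist* > *some diplomat*.

Yes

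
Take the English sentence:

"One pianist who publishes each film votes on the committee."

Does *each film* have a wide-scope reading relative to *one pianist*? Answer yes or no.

No

*each film* is embedded in the relative clause *who publishes each film*.
Relative clauses block scope extraction: QR cannot target a position outside the modified NP.
The inverse ordering *each film* > *one pianist* is therefore underivable.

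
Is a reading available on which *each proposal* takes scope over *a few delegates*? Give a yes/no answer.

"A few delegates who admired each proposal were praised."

The target quantifier *each proposal* is part of the relative clause *who admired each proposal*.
Relative clauses block scope extraction: QR cannot target a position outside the modified NP.
So the wide-scope reading for *each proposal* is blocked.

No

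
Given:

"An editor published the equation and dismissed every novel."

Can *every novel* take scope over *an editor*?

The target quantifier *every novel* is part of one conjunct of the coordinate structure (*dismissed every novel*).
Coordinate structures are islands for non-across-the-board movement, QR included.
The inverse ordering *every novel* > *an editor* is therefore underivable.

No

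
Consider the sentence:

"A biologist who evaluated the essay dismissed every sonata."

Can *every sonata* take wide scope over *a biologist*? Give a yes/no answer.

Yes

Although the sentence contains a relative clause (*who evaluated the essay*), *every sonata* is outside it, in the matrix VP.
Nothing blocks QR of the lower DP to a position above the higher one, so inverse scope is available.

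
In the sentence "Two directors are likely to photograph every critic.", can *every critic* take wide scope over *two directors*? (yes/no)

Yes

*every critic* is the object of the infinitival complement of a raising predicate; raising infinitives are transparent for QR, so the two DPs are in effect clausemates.
Ordinary QR to a clause-peripheral position gives the wide-scope LF for the lower DP.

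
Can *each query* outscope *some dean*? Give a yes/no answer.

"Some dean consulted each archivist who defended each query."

No

*each query* is embedded in the relative clause *who defended each query* modifying *each archivist*.
QR out of a relative clause is ruled out by the relative-clause island constraint.
*each query* > *some dean* would require crossing that boundary, which is illicit.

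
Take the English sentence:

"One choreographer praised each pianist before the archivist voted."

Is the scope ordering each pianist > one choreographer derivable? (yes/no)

*each pianist* is a matrix argument; the adjunct is an island but the target quantifier is outside it.
Since no island is crossed, the inverse ordering is licensed alongside surface scope.

Yes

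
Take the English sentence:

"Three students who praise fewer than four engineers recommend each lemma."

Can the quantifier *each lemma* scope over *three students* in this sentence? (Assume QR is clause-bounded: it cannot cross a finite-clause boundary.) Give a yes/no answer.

Yes

The RC *who praise fewer than four engineers* is an island, but *each lemma* is not inside it — it is the matrix object, a clausemate of *three students*.
Clause-internal QR can adjoin the lower DP above the subject, yielding the inverse reading.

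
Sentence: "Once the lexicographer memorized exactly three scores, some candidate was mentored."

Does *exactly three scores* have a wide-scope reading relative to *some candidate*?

The target quantifier *exactly three scores* is part of the adjunct clause *once the lexicographer memorized exactly three scores*.
Adjunct clauses are scope islands: a quantifier inside an adjunct cannot raise into the matrix clause.
So *exactly three scores* cannot raise to a position above *some candidate*.

No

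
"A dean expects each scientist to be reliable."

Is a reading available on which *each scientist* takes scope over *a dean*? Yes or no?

Yes

The ECM infinitive is scope-transparent — *each scientist* is free to raise above *a dean*.
Nothing blocks QR of the lower DP to a position above the higher one, so inverse scope is available.
So *each scientist* > *a dean* is among the available readings.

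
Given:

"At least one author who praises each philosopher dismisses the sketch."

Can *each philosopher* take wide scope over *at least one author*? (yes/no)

*each philosopher* is embedded in the relative clause *who praises each philosopher*.
Relative clauses are scope islands: a quantifier cannot QR out of a relative clause to take scope in the matrix clause.
The inverse ordering *each philosopher* > *at least one author* is therefore underivable.
(Only the surface reading survives: one fixed author with respect to all the relevant philosophers.)

No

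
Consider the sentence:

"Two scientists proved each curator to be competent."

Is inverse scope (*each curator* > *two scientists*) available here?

The ECM infinitive is scope-transparent — *each curator* is free to raise above *two scientists*.
With no island boundary between them, the object can take inverse scope over the subject via ordinary QR within the clause.

Yes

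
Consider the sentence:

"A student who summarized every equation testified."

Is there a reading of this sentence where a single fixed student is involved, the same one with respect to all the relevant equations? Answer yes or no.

The described interpretation is the *a student* > *every equation* scoping.
Surface scope (*a student* > *every equation*) is always derivable; islands only block QR, not in-situ interpretation.

Yes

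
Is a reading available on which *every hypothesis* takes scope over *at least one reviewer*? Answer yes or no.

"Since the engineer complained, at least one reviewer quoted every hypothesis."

*every hypothesis* is a matrix argument; the adjunct is an island but the target quantifier is outside it.
Since no island is crossed, the inverse ordering is licensed alongside surface scope.
Both orderings are possible: *at least one reviewer* > *every hypothesis* and *every hypothesis* > *at least one reviewer*.

Yes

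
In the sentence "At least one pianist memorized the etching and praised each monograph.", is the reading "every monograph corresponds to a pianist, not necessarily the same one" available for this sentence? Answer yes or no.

This is the *each monograph* > *at least one pianist* reading.
*each monograph* sits inside one conjunct of the coordinate structure (*praised each monograph*).
QR out of a conjunct would have to apply non-ATB, which the CSC forbids.
There is no licit LF on which *each monograph* c-commands *at least one pianist*.

No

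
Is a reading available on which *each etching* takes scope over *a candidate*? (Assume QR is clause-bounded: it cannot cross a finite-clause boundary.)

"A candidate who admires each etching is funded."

*each etching* occurs within the relative clause *who admires each etching*.
Quantifiers inside a relative clause are trapped there; the RC boundary blocks QR.
So *each etching* cannot raise to a position above *a candidate*.

No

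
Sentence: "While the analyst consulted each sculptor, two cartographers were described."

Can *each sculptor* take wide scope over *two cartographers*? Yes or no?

Structurally, *each sculptor* is inside the adjunct clause *while the analyst consulted each sculptor*.
Scope out of an adjunct clause is unavailable: QR respects the adjunct-island constraint.
There is no licit LF on which *each sculptor* c-commands *two cartographers*.

No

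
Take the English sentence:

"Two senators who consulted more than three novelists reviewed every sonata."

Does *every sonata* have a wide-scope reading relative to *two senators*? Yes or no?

Yes

*every sonata* sits in the matrix clause, not in the relative clause on *two senators*.
Clause-internal QR can adjoin the lower DP above the subject, yielding the inverse reading.
Both orderings are possible: *two senators* > *every sonata* and *every sonata* > *two senators*.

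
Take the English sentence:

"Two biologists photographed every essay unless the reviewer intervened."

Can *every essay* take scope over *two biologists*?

*every essay* is a matrix argument; the adjunct is an island but the target quantifier is outside it.
No island intervenes, so both surface and inverse scope are derivable.

Yes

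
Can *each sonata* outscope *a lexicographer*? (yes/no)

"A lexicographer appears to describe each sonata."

*each sonata* is the object of the infinitival complement of a raising predicate; raising infinitives are transparent for QR, so the two DPs are in effect clausemates.
QR within a single clause is free, so the lower quantifier may take scope over the higher one.

Yes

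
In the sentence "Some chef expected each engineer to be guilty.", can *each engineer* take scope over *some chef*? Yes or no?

Yes

The ECM infinitive is scope-transparent — *each engineer* is free to raise above *some chef*.
Nothing blocks QR of the lower DP to a position above the higher one, so inverse scope is available.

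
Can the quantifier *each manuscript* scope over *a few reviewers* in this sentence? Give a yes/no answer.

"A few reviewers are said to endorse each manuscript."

Yes

The matrix predicate is a raising verb, whose infinitival complement is not a scope island — *each manuscript* can QR into the matrix clause.
Ordinary QR to a clause-peripheral position gives the wide-scope LF for the lower DP.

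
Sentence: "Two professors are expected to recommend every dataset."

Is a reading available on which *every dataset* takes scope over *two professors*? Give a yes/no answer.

*every dataset* is the object of the infinitival complement of a raising predicate; raising infinitives are transparent for QR, so the two DPs are in effect clausemates.
Clause-internal QR can adjoin the lower DP above the subject, yielding the inverse reading.
The sentence is scopally ambiguous between *two professors* > *every dataset* and *every dataset* > *two professors*.

Yes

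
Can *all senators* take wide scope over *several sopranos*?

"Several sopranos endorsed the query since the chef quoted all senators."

No

The target quantifier *all senators* is part of the adjunct clause *since the chef quoted all senators*.
The adjunct-island constraint bars QR out of an adverbial clause.
There is no licit LF on which *all senators* c-commands *several sopranos*.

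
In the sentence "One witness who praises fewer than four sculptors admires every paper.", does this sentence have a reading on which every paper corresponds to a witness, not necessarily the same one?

The described interpretation is the *every paper* > *one witness* scoping.
The relative clause *who praises fewer than four sculptors* modifies *one witness*, but *every paper* is not inside that relative clause — it is an argument of the matrix verb.
Clause-internal QR can adjoin the lower DP above the subject, yielding the inverse reading.
Both orderings are possible: *one witness* > *every paper* and *every paper* > *one witness*.

Yes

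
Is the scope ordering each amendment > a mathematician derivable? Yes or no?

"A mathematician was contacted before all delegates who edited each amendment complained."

No

Structurally, *each amendment* is inside the relative clause *who edited each amendment*, which is itself inside the adjunct *before all delegates who edited each amendment complained*.
Even if one barrier were somehow void, the other would still block QR.
So *each amendment* cannot raise to a position above *a mathematician*.
(Only the surface reading survives: one fixed mathematician with respect to all the relevant amendments.)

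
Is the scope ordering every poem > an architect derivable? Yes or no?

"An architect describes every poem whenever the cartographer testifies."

The adjunct clause does not contain *every poem*, which is the matrix object.
With no island boundary between them, the object can take inverse scope over the subject via ordinary QR within the clause.

Yes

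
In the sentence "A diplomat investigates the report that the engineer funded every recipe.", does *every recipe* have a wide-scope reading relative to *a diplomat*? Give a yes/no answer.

No

*every recipe* occurs within the complex NP *the report that the engineer funded every recipe*.
A that-clause complement to a noun is an island; QR cannot cross the NP boundary.
So the wide-scope reading for *every recipe* is blocked.
(Only the surface reading survives: one fixed diplomat with respect to all the relevant recipes.)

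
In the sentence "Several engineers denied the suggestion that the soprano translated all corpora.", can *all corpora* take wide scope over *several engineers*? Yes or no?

No

*all corpora* sits inside the complex NP *the suggestion that the soprano translated all corpora*.
A that-clause complement to a noun is an island; QR cannot cross the NP boundary.
So *all corpora* cannot raise to a position above *several engineers*.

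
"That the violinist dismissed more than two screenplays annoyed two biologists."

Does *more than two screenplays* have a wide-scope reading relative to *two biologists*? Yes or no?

*more than two screenplays* is embedded in the sentential subject *that the violinist dismissed more than two screenplays*.
Subjects — clausal subjects included — are islands for extraction, and QR is no exception.
There is no licit LF on which *more than two screenplays* c-commands *two biologists*.

No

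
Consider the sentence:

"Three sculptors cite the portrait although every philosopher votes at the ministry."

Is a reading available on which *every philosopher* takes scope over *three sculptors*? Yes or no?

No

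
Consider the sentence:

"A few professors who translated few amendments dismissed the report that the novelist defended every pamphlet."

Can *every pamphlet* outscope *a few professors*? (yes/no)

No

*every pamphlet* occurs within the complex NP *the report that the novelist defended every pamphlet*.
A that-clause complement to a noun is an island; QR cannot cross the NP boundary.
So *every pamphlet* cannot raise to a position above *a few professors*.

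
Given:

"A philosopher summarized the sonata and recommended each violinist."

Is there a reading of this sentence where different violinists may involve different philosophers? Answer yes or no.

No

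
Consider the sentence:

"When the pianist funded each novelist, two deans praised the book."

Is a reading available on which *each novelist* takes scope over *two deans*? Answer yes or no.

Structurally, *each novelist* is inside the adjunct clause *when the pianist funded each novelist*.
Scope out of an adjunct clause is unavailable: QR respects the adjunct-island constraint.
The ordering *each novelist* > *two deans* is therefore underivable.

No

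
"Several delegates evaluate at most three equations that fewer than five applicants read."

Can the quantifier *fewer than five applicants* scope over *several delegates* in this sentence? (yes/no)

No

*fewer than five applicants* is embedded in the relative clause *that fewer than five applicants read* modifying *at most three equations*.
A relative clause is a scope island — quantifier raising cannot cross its boundary.
So the wide-scope reading for *fewer than five applicants* is blocked.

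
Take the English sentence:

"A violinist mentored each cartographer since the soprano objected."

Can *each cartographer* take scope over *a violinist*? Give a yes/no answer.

Yes

*each cartographer* is a matrix argument; the adjunct is an island but the target quantifier is outside it.
QR within a single clause is free, so the lower quantifier may take scope over the higher one.
So *each cartographer* > *a violinist* is among the available readings.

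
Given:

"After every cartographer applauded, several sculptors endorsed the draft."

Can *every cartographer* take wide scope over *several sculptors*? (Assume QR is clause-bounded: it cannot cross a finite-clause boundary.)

The DP *every cartographer* is contained in the adjunct clause *after every cartographer applauded*.
The adjunct-island constraint bars QR out of an adverbial clause.
The ordering *every cartographer* > *several sculptors* is therefore underivable.

No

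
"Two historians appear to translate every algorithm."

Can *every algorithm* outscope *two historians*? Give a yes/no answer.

*every algorithm* is inside a raising infinitive, which is transparent to QR (no CP barrier), so it behaves as a matrix argument.
QR within a single clause is free, so the lower quantifier may take scope over the higher one.

Yes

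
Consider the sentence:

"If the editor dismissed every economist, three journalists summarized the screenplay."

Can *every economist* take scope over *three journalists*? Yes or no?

No

*every economist* occurs within the adjunct clause *if the editor dismissed every economist*.
Adjunct clauses are scope islands: a quantifier inside an adjunct cannot raise into the matrix clause.
*every economist* is confined to the island and cannot take scope over *three journalists*.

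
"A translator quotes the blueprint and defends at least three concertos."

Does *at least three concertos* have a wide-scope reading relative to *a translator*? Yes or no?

No

*at least three concertos* is embedded in one conjunct of the coordinate structure (*defends at least three concertos*).
The Coordinate Structure Constraint blocks movement (including QR) out of a single conjunct.
The inverse ordering *at least three concertos* > *a translator* is therefore underivable.
(Only the surface reading survives: one fixed translator with respect to all the relevant concertos.)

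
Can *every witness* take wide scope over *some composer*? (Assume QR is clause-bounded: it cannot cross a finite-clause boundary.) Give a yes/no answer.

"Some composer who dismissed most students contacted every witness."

The relative clause *who dismissed most students* modifies *some composer*, but *every witness* is not inside that relative clause — it is an argument of the matrix verb.
Clause-internal QR can adjoin the lower DP above the subject, yielding the inverse reading.

Yes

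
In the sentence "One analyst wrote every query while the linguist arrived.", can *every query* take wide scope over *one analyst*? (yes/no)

The adjunct clause does not contain *every query*, which is the matrix object.
No island intervenes, so both surface and inverse scope are derivable.
The sentence is scopally ambiguous between *one analyst* > *every query* and *every query* > *one analyst*.

Yes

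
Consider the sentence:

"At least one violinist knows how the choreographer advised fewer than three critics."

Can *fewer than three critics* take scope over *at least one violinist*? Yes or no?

The target quantifier *fewer than three critics* is part of the embedded question *how the choreographer advised fewer than three critics*.
Embedded wh-clauses are opaque for QR, so the quantifier stays inside the question.
So *fewer than three critics* cannot raise to a position above *at least one violinist*.

No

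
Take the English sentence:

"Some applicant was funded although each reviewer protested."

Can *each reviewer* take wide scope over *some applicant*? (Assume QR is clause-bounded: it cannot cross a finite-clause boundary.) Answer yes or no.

No

The DP *each reviewer* is contained in the adjunct clause *although each reviewer protested*.
Adverbial clauses are not L-marked, so they are barriers for QR — the quantifier cannot escape the adjunct.
The inverse ordering *each reviewer* > *some applicant* is therefore underivable.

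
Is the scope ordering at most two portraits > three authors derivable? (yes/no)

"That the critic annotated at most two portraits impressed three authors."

No

*at most two portraits* sits inside the sentential subject *that the critic annotated at most two portraits*.
Sentential subjects are islands: a quantifier inside the subject clause cannot raise over the matrix predicate.
So *at most two portraits* cannot raise to a position above *three authors*.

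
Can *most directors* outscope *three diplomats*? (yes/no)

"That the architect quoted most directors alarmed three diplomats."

*most directors* occurs within the sentential subject *that the architect quoted most directors*.
Clausal subjects are scope islands; QR from inside the subject into the matrix is barred.
So the wide-scope reading for *most directors* is blocked.

No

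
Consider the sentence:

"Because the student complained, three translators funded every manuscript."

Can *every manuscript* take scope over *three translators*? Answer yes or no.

The adjunct island is irrelevant here — *every manuscript* and *three translators* are both in the matrix clause.
Clause-internal QR can adjoin the lower DP above the subject, yielding the inverse reading.

Yes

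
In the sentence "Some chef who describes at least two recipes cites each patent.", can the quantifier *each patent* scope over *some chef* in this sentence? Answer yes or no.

Although the sentence contains a relative clause (*who describes at least two recipes*), *each patent* is outside it, in the matrix VP.
Ordinary QR to a clause-peripheral position gives the wide-scope LF for the lower DP.

Yes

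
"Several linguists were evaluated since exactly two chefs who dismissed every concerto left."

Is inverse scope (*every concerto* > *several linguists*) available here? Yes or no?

*every concerto* sits inside the relative clause *who dismissed every concerto*, which is itself inside the adjunct *since exactly two chefs who dismissed every concerto left*.
Both the relative clause and the enclosing adjunct are scope islands; QR cannot cross either.
So the wide-scope reading for *every concerto* is blocked.

No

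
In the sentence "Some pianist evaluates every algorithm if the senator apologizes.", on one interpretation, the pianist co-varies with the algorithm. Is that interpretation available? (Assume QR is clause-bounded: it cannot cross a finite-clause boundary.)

The described interpretation is the *every algorithm* > *some pianist* scoping.
The adjunct clause does not contain *every algorithm*, which is the matrix object.
No island intervenes, so both surface and inverse scope are derivable.

Yes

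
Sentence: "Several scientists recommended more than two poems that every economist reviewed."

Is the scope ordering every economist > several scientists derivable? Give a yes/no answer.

No

Structurally, *every economist* is inside the relative clause *that every economist reviewed* modifying *more than two poems*.
A relative clause is a scope island — quantifier raising cannot cross its boundary.
*every economist* > *several scientists* would require crossing that boundary, which is illicit.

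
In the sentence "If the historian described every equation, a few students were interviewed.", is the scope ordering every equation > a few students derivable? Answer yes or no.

Structurally, *every equation* is inside the adjunct clause *if the historian described every equation*.
Adjuncts are opaque for quantifier raising; a quantifier in an adjunct stays inside it.
So *every equation* cannot raise to a position above *a few students*.

No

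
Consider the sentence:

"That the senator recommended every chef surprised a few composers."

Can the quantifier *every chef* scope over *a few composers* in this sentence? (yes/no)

*every chef* sits inside the sentential subject *that the senator recommended every chef*.
The subject-island constraint blocks QR out of a clausal subject.
There is no licit LF on which *every chef* c-commands *a few composers*.

No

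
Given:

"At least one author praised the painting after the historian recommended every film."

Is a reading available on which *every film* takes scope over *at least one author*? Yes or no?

Structurally, *every film* is inside the adjunct clause *after the historian recommended every film*.
Adjunct clauses are scope islands: a quantifier inside an adjunct cannot raise into the matrix clause.
The inverse ordering *every film* > *at least one author* is therefore underivable.

No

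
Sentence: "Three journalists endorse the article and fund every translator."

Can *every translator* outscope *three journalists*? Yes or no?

Structurally, *every translator* is inside one conjunct of the coordinate structure (*fund every translator*).
Asymmetric QR out of one conjunct violates the Coordinate Structure Constraint.
There is no licit LF on which *every translator* c-commands *three journalists*.

No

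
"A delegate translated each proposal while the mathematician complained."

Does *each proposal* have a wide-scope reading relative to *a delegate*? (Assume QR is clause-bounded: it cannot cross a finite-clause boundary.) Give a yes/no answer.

Yes

The adjunct island is irrelevant here — *each proposal* and *a delegate* are both in the matrix clause.
No island intervenes, so both surface and inverse scope are derivable.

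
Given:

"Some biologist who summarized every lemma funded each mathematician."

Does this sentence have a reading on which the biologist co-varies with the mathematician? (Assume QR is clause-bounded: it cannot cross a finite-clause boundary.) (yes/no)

The described interpretation is the *each mathematician* > *some biologist* scoping.
*each mathematician* sits in the matrix clause, not in the relative clause on *some biologist*.
With no island boundary between them, the object can take inverse scope over the subject via ordinary QR within the clause.

Yes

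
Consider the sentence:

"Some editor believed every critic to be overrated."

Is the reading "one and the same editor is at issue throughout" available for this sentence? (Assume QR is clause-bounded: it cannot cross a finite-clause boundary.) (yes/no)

Yes

This is the *some editor* > *every critic* reading.
Surface scope (*some editor* > *every critic*) is always derivable; islands only block QR, not in-situ interpretation.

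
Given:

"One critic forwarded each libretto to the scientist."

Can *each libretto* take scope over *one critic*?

*each libretto* is the matrix object and *one critic* the matrix subject; the two are clausemates.
No island intervenes, so both surface and inverse scope are derivable.
The sentence is scopally ambiguous between *one critic* > *each libretto* and *each libretto* > *one critic*.

Yes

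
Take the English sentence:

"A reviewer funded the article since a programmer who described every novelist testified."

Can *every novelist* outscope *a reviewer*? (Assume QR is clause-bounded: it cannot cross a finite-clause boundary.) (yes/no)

The DP *every novelist* is contained in the relative clause *who described every novelist*, which is itself inside the adjunct *since a programmer who described every novelist testified*.
Both the relative clause and the enclosing adjunct are scope islands; QR cannot cross either.
Hence only narrow scope for *every novelist* (under *a reviewer*) survives.
(Only the surface reading survives: one fixed reviewer with respect to all the relevant novelists.)

No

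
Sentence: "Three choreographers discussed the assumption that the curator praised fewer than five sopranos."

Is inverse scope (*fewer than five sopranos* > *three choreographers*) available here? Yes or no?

Structurally, *fewer than five sopranos* is inside the complex NP *the assumption that the curator praised fewer than five sopranos*.
Noun-complement clauses are scope islands (the Complex NP Constraint): a quantifier inside one cannot scope into the matrix.
The inverse ordering *fewer than five sopranos* > *three choreographers* is therefore underivable.

No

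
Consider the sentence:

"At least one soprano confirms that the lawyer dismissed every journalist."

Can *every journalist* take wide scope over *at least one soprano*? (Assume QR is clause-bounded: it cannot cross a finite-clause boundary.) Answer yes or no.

No

Structurally, *every journalist* is inside the finite complement clause *that the lawyer dismissed every journalist*.
With QR restricted to its own tensed clause, the embedded quantifier cannot reach a matrix scope position.
So *every journalist* cannot raise to a position above *at least one soprano*.
(Only the surface reading survives: one fixed soprano with respect to all the relevant journalists.)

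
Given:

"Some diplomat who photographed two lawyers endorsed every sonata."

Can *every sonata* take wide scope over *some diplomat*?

Yes

The relative clause *who photographed two lawyers* modifies *some diplomat*, but *every sonata* is not inside that relative clause — it is an argument of the matrix verb.
No island intervenes, so both surface and inverse scope are derivable.
The sentence is scopally ambiguous between *some diplomat* > *every sonata* and *every sonata* > *some diplomat*.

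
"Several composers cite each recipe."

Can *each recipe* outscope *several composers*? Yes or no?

Yes

*each recipe* and *several composers* are in the same minimal clause.
Nothing blocks QR of the lower DP to a position above the higher one, so inverse scope is available.
So *each recipe* > *several composers* is among the available readings.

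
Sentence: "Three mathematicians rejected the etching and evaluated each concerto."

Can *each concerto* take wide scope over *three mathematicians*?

*each concerto* occurs within one conjunct of the coordinate structure (*evaluated each concerto*).
Coordinate structures are islands for non-across-the-board movement, QR included.
Hence only narrow scope for *each concerto* (under *three mathematicians*) survives.

No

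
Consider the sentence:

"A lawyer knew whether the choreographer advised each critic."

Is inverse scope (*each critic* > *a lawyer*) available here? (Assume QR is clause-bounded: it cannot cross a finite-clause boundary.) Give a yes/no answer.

No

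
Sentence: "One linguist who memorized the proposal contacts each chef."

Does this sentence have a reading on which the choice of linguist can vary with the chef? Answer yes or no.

That reading corresponds to *each chef* > *one linguist*.
*each chef* sits in the matrix clause, not in the relative clause on *one linguist*.
No island intervenes, so both surface and inverse scope are derivable.

Yes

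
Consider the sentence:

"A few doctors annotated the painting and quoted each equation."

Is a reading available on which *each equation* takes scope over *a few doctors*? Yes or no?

No

Structurally, *each equation* is inside one conjunct of the coordinate structure (*quoted each equation*).
Coordinate structures are islands for non-across-the-board movement, QR included.
Hence only narrow scope for *each equation* (under *a few doctors*) survives.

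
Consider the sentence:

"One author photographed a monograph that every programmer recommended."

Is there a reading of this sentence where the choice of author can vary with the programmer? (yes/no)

This is the *every programmer* > *one author* reading.
*every programmer* sits inside the relative clause *that every programmer recommended* modifying *a monograph*.
Quantifiers inside a relative clause are trapped there; the RC boundary blocks QR.
So *every programmer* cannot raise to a position above *one author*.

No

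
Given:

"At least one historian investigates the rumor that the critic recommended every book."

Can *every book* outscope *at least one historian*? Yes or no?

The DP *every book* is contained in the complex NP *the rumor that the critic recommended every book*.
The Complex NP Constraint bars QR out of the complement clause of a noun.
*every book* > *at least one historian* would require crossing that boundary, which is illicit.
(Only the surface reading survives: one fixed historian with respect to all the relevant books.)

No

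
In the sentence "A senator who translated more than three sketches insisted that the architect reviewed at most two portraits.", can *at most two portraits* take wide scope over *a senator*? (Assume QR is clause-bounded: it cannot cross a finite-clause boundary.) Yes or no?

No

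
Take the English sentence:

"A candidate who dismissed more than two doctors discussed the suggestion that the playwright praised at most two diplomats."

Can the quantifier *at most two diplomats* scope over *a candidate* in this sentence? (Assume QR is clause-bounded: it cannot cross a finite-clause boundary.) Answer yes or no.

No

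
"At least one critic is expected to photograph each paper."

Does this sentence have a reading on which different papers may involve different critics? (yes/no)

This is the *each paper* > *at least one critic* reading.
Infinitival complements of raising predicates do not block QR; *each paper* and *at least one critic* are effectively clausemates.
Clause-internal QR can adjoin the lower DP above the subject, yielding the inverse reading.
Both orderings are possible: *at least one critic* > *each paper* and *each paper* > *at least one critic*.

Yes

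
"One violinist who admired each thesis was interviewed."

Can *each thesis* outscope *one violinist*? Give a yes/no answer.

*each thesis* is embedded in the relative clause *who admired each thesis*.
Relative clauses block scope extraction: QR cannot target a position outside the modified NP.
*each thesis* is confined to the island and cannot take scope over *one violinist*.

No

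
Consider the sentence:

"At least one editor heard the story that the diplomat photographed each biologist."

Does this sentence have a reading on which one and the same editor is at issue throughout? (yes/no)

That reading corresponds to *at least one editor* > *each biologist*.
Nothing needs to raise for *at least one editor* > *each biologist*, so no island constraint is at stake.

Yes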